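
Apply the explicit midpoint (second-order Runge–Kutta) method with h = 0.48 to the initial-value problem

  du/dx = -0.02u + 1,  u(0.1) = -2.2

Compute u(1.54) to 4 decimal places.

Midpoint: k1 = f(x_n, u_n); k2 = f(x_n + h/2, u_n + (h/2)·k1); u_{n+1} = u_n + h·k2.
x=0.100000, u=-2.200000:
  k1 = f(0.100000, -2.200000) = 1.044000
  k2 = f(0.340000, -1.949440) = 1.038989
  u ← -2.200000 + 0.48·1.038989 = -1.701285
x=0.580000, u=-1.701285:
  k1 = f(0.580000, -1.701285) = 1.034026
  k2 = f(0.820000, -1.453119) = 1.029062
  u ← -1.701285 + 0.48·1.029062 = -1.207335
x=1.060000, u=-1.207335:
  k1 = f(1.060000, -1.207335) = 1.024147
  k2 = f(1.300000, -0.961540) = 1.019231
  u ← -1.207335 + 0.48·1.019231 = -0.718105
u(1.54) ≈ -0.7181

-0.7181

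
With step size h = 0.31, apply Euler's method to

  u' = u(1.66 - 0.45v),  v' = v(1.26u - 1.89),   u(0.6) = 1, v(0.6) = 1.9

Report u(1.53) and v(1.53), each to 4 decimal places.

2.1499, 1.4473

Euler on (u,v): u_{n+1} = u_n + h·u', v_{n+1} = v_n + h·v'.
0.600000: (1.000000, 1.900000); f=(0.805000, -1.197000) → (1.249550, 1.528930)
0.910000: (1.249550, 1.528930); f=(1.214539, -0.482480) → (1.626057, 1.379361)
1.220000: (1.626057, 1.379361); f=(1.689941, 0.219087) → (2.149939, 1.447278)
(u(1.53), v(1.53)) ≈ (2.1499, 1.4473)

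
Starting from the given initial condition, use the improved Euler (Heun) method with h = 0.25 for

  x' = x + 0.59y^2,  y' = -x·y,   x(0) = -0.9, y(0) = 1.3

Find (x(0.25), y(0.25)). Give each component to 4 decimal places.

-0.8103, 1.6206

Heun on (x,y): k1 = f(t_n, state_n); k2 = f(t_n + h, state_n + h·k1); state_{n+1} = state_n + (h/2)·(k1 + k2).
0.000000: (-0.900000, 1.300000)
  k1 = (0.097100, 1.170000)
  predictor → (-0.875725, 1.592500)
  k2 = (0.620548, 1.394592)
  → (-0.810294, 1.620574)
(x(0.25), y(0.25)) ≈ (-0.8103, 1.6206)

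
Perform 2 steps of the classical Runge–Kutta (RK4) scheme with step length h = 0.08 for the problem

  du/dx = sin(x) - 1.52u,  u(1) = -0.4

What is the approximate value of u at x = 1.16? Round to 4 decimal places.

RK4: k1 = f(x_n, u_n); k2 = f(x_n + h/2, u_n + (h/2)·k1); k3 = f(x_n + h/2, u_n + (h/2)·k2); k4 = f(x_n + h, u_n + h·k3); u_{n+1} = u_n + (h/6)·(k1 + 2k2 + 2k3 + k4).
x=1.000000, u=-0.400000:
  k1 = f(1.000000, -0.400000) = 1.449471
  k2 = f(1.040000, -0.342021) = 1.382276
  k3 = f(1.040000, -0.344709) = 1.386362
  k4 = f(1.080000, -0.289091) = 1.321376
  u ← -0.400000 + (0.08/6)·(k1 + 2k2 + 2k3 + k4) = -0.289225
x=1.080000, u=-0.289225:
  k1 = f(1.080000, -0.289225) = 1.321580
  k2 = f(1.120000, -0.236362) = 1.259370
  k3 = f(1.120000, -0.238850) = 1.263153
  k4 = f(1.160000, -0.188173) = 1.202826
  u ← -0.289225 + (0.08/6)·(k1 + 2k2 + 2k3 + k4) = -0.188299
u(1.16) ≈ -0.1883

-0.1883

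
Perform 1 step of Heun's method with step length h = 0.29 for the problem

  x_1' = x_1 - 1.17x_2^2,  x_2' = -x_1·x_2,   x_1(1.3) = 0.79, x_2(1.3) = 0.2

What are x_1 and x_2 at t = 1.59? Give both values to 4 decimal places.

1.0395, 0.1546

Heun on (x_1,x_2): k1 = f(t_n, state_n); k2 = f(t_n + h, state_n + h·k1); state_{n+1} = state_n + (h/2)·(k1 + k2).
1.300000: (0.790000, 0.200000)
  k1 = (0.743200, -0.158000)
  predictor → (1.005528, 0.154180)
  k2 = (0.977715, -0.155032)
  → (1.039533, 0.154610)
(x_1(1.59), x_2(1.59)) ≈ (1.0395, 0.1546)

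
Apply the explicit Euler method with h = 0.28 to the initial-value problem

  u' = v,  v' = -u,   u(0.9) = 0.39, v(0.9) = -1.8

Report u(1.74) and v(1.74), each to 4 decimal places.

Euler on (u,v): u_{n+1} = u_n + h·u', v_{n+1} = v_n + h·v'.
0.900000: (0.390000, -1.800000); f=(-1.800000, -0.390000) → (-0.114000, -1.909200)
1.180000: (-0.114000, -1.909200); f=(-1.909200, 0.114000) → (-0.648576, -1.877280)
1.460000: (-0.648576, -1.877280); f=(-1.877280, 0.648576) → (-1.174214, -1.695679)
(u(1.74), v(1.74)) ≈ (-1.1742, -1.6957)

-1.1742, -1.6957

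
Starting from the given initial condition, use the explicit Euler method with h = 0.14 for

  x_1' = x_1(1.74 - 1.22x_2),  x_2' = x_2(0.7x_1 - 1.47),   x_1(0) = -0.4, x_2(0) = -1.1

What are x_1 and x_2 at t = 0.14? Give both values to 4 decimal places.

-0.5726, -0.8305

Euler on (x_1,x_2): x_1_{n+1} = x_1_n + h·x_1', x_2_{n+1} = x_2_n + h·x_2'.
0.000000: (-0.400000, -1.100000); f=(-1.232800, 1.925000) → (-0.572592, -0.830500)
(x_1(0.14), x_2(0.14)) ≈ (-0.5726, -0.8305)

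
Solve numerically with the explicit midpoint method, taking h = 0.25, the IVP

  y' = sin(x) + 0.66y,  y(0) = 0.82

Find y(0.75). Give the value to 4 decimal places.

1.6559

Midpoint: k1 = f(x_n, y_n); k2 = f(x_n + h/2, y_n + (h/2)·k1); y_{n+1} = y_n + h·k2.
x=0.000000, y=0.820000:
  k1 = f(0.000000, 0.820000) = 0.541200
  k2 = f(0.125000, 0.887650) = 0.710524
  y ← 0.820000 + 0.25·0.710524 = 0.997631
x=0.250000, y=0.997631:
  k1 = f(0.250000, 0.997631) = 0.905840
  k2 = f(0.375000, 1.110861) = 1.099441
  y ← 0.997631 + 0.25·1.099441 = 1.272491
x=0.500000, y=1.272491:
  k1 = f(0.500000, 1.272491) = 1.319270
  k2 = f(0.625000, 1.437400) = 1.533781
  y ← 1.272491 + 0.25·1.533781 = 1.655936
y(0.75) ≈ 1.6559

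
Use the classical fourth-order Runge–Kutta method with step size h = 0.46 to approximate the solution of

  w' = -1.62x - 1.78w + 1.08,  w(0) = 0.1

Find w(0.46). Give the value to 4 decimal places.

0.2477

RK4: k1 = f(x_n, w_n); k2 = f(x_n + h/2, w_n + (h/2)·k1); k3 = f(x_n + h/2, w_n + (h/2)·k2); k4 = f(x_n + h, w_n + h·k3); w_{n+1} = w_n + (h/6)·(k1 + 2k2 + 2k3 + k4).
x=0.000000, w=0.100000:
  k1 = f(0.000000, 0.100000) = 0.902000
  k2 = f(0.230000, 0.307460) = 0.160121
  k3 = f(0.230000, 0.136828) = 0.463846
  k4 = f(0.460000, 0.313369) = -0.222997
  w ← 0.100000 + (0.46/6)·(k1 + 2k2 + 2k3 + k4) = 0.247732
w(0.46) ≈ 0.2477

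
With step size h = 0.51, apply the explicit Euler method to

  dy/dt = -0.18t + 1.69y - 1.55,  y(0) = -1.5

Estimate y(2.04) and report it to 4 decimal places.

Euler: y_{n+1} = y_n + h·f(t_n, y_n).
t=0.000000, y=-1.500000: f=-4.085000 → y ← -1.500000 + 0.51·(-4.085000) = -3.583350
t=0.510000, y=-3.583350: f=-7.697661 → y ← -3.583350 + 0.51·(-7.697661) = -7.509157
t=1.020000, y=-7.509157: f=-14.424076 → y ← -7.509157 + 0.51·(-14.424076) = -14.865436
t=1.530000, y=-14.865436: f=-26.947987 → y ← -14.865436 + 0.51·(-26.947987) = -28.608909
y(2.04) ≈ -28.6089

-28.6089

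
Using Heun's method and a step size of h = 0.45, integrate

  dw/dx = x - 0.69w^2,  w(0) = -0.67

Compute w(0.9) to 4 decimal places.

Heun: k1 = f(x_n, w_n); k2 = f(x_n + h, w_n + h·k1); w_{n+1} = w_n + (h/2)·(k1 + k2).
x=0.000000, w=-0.670000:
  k1 = f(0.000000, -0.670000) = -0.309741
  k2 = f(0.450000, -0.809383) = -0.002020
  w ← -0.670000 + (0.45/2)·(-0.309741 + (-0.002020)) = -0.740146
x=0.450000, w=-0.740146:
  k1 = f(0.450000, -0.740146) = 0.072007
  k2 = f(0.900000, -0.707743) = 0.554379
  w ← -0.740146 + (0.45/2)·(0.072007 + 0.554379) = -0.599210
w(0.9) ≈ -0.5992

-0.5992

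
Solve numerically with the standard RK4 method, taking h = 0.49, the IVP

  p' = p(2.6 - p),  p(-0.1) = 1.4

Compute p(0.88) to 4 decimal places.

2.4305

RK4: k1 = f(x_n, p_n); k2 = f(x_n + h/2, p_n + (h/2)·k1); k3 = f(x_n + h/2, p_n + (h/2)·k2); k4 = f(x_n + h, p_n + h·k3); p_{n+1} = p_n + (h/6)·(k1 + 2k2 + 2k3 + k4).
x=-0.100000, p=1.400000:
  k1 = f(-0.100000, 1.400000) = 1.680000
  k2 = f(0.145000, 1.811600) = 1.428265
  k3 = f(0.145000, 1.749925) = 1.487567
  k4 = f(0.390000, 2.128908) = 1.002911
  p ← 1.400000 + (0.49/6)·(k1 + 2k2 + 2k3 + k4) = 2.095357
x=0.390000, p=2.095357:
  k1 = f(0.390000, 2.095357) = 1.057407
  k2 = f(0.635000, 2.354422) = 0.578195
  k3 = f(0.635000, 2.237015) = 0.812003
  k4 = f(0.880000, 2.493239) = 0.266181
  p ← 2.095357 + (0.49/6)·(k1 + 2k2 + 2k3 + k4) = 2.430516
p(0.88) ≈ 2.4305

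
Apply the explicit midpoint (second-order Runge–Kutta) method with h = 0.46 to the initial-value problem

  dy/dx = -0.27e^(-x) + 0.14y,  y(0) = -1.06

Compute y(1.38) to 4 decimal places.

Midpoint: k1 = f(x_n, y_n); k2 = f(x_n + h/2, y_n + (h/2)·k1); y_{n+1} = y_n + h·k2.
x=0.000000, y=-1.060000:
  k1 = f(0.000000, -1.060000) = -0.418400
  k2 = f(0.230000, -1.156232) = -0.376397
  y ← -1.060000 + 0.46·(-0.376397) = -1.233142
x=0.460000, y=-1.233142:
  k1 = f(0.460000, -1.233142) = -0.343087
  k2 = f(0.690000, -1.312052) = -0.319113
  y ← -1.233142 + 0.46·(-0.319113) = -1.379934
x=0.920000, y=-1.379934:
  k1 = f(0.920000, -1.379934) = -0.300791
  k2 = f(1.150000, -1.449116) = -0.288368
  y ← -1.379934 + 0.46·(-0.288368) = -1.512584
y(1.38) ≈ -1.5126

-1.5126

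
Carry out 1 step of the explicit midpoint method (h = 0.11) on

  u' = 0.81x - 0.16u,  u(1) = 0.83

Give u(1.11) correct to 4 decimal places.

0.9087

Midpoint: k1 = f(x_n, u_n); k2 = f(x_n + h/2, u_n + (h/2)·k1); u_{n+1} = u_n + h·k2.
x=1.000000, u=0.830000:
  k1 = f(1.000000, 0.830000) = 0.677200
  k2 = f(1.055000, 0.867246) = 0.715791
  u ← 0.830000 + 0.11·0.715791 = 0.908737
u(1.11) ≈ 0.9087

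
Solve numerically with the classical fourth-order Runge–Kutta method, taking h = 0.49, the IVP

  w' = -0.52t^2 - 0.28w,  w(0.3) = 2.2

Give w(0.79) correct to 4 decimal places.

1.8410

RK4: k1 = f(t_n, w_n); k2 = f(t_n + h/2, w_n + (h/2)·k1); k3 = f(t_n + h/2, w_n + (h/2)·k2); k4 = f(t_n + h, w_n + h·k3); w_{n+1} = w_n + (h/6)·(k1 + 2k2 + 2k3 + k4).
t=0.300000, w=2.200000:
  k1 = f(0.300000, 2.200000) = -0.662800
  k2 = f(0.545000, 2.037614) = -0.724985
  k3 = f(0.545000, 2.022379) = -0.720719
  k4 = f(0.790000, 1.846848) = -0.841649
  w ← 2.200000 + (0.49/6)·(k1 + 2k2 + 2k3 + k4) = 1.841005
w(0.79) ≈ 1.8410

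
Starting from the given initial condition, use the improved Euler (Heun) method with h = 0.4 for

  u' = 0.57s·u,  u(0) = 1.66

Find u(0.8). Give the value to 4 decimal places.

1.9876

Heun: k1 = f(s_n, u_n); k2 = f(s_n + h, u_n + h·k1); u_{n+1} = u_n + (h/2)·(k1 + k2).
s=0.000000, u=1.660000:
  k1 = f(0.000000, 1.660000) = 0.000000
  k2 = f(0.400000, 1.660000) = 0.378480
  u ← 1.660000 + (0.4/2)·(0.000000 + 0.378480) = 1.735696
s=0.400000, u=1.735696:
  k1 = f(0.400000, 1.735696) = 0.395739
  k2 = f(0.800000, 1.893991) = 0.863660
  u ← 1.735696 + (0.4/2)·(0.395739 + 0.863660) = 1.987576
u(0.8) ≈ 1.9876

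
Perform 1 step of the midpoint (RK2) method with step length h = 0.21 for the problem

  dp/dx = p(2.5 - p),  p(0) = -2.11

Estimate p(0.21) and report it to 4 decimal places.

Midpoint: k1 = f(x_n, p_n); k2 = f(x_n + h/2, p_n + (h/2)·k1); p_{n+1} = p_n + h·k2.
x=0.000000, p=-2.110000:
  k1 = f(0.000000, -2.110000) = -9.727100
  k2 = f(0.105000, -3.131345) = -17.633688
  p ← -2.110000 + 0.21·(-17.633688) = -5.813075
p(0.21) ≈ -5.8131

-5.8131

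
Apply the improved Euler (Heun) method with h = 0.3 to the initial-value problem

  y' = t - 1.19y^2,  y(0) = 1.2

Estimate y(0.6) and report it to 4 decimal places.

0.8051

Heun: k1 = f(t_n, y_n); k2 = f(t_n + h, y_n + h·k1); y_{n+1} = y_n + (h/2)·(k1 + k2).
t=0.000000, y=1.200000:
  k1 = f(0.000000, 1.200000) = -1.713600
  k2 = f(0.300000, 0.685920) = -0.259879
  y ← 1.200000 + (0.3/2)·(-1.713600 + (-0.259879)) = 0.903978
t=0.300000, y=0.903978:
  k1 = f(0.300000, 0.903978) = -0.672440
  k2 = f(0.600000, 0.702246) = 0.013152
  y ← 0.903978 + (0.3/2)·(-0.672440 + 0.013152) = 0.805085
y(0.6) ≈ 0.8051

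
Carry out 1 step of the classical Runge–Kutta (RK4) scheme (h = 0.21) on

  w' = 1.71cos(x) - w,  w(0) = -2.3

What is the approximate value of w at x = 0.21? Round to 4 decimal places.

RK4: k1 = f(x_n, w_n); k2 = f(x_n + h/2, w_n + (h/2)·k1); k3 = f(x_n + h/2, w_n + (h/2)·k2); k4 = f(x_n + h, w_n + h·k3); w_{n+1} = w_n + (h/6)·(k1 + 2k2 + 2k3 + k4).
x=0.000000, w=-2.300000:
  k1 = f(0.000000, -2.300000) = 4.010000
  k2 = f(0.105000, -1.878950) = 3.579532
  k3 = f(0.105000, -1.924149) = 3.624731
  k4 = f(0.210000, -1.538806) = 3.211239
  w ← -2.300000 + (0.21/6)·(k1 + 2k2 + 2k3 + k4) = -1.542958
w(0.21) ≈ -1.5430

-1.5430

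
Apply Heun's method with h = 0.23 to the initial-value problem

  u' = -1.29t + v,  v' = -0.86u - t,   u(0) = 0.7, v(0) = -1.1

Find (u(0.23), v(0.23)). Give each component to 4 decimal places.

0.3970, -1.2399

Heun on (u,v): k1 = f(t_n, state_n); k2 = f(t_n + h, state_n + h·k1); state_{n+1} = state_n + (h/2)·(k1 + k2).
0.000000: (0.700000, -1.100000)
  k1 = (-1.100000, -0.602000)
  predictor → (0.447000, -1.238460)
  k2 = (-1.535160, -0.614420)
  → (0.396957, -1.239888)
(u(0.23), v(0.23)) ≈ (0.3970, -1.2399)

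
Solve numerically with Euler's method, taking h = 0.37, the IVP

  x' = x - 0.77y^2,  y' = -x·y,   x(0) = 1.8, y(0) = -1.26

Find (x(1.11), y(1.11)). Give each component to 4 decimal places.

3.7071, 0.0002

Euler on (x,y): x_{n+1} = x_n + h·x', y_{n+1} = y_n + h·y'.
0.000000: (1.800000, -1.260000); f=(0.577548, 2.268000) → (2.013693, -0.420840)
0.370000: (2.013693, -0.420840); f=(1.877321, 0.847442) → (2.708301, -0.107286)
0.740000: (2.708301, -0.107286); f=(2.699439, 0.290564) → (3.707094, 0.000222)
(x(1.11), y(1.11)) ≈ (3.7071, 0.0002)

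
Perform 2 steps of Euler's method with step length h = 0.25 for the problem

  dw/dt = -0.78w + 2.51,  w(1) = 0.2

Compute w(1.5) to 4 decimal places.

1.2622

Euler: w_{n+1} = w_n + h·f(t_n, w_n).
t=1.000000, w=0.200000: f=2.354000 → w ← 0.200000 + 0.25·2.354000 = 0.788500
t=1.250000, w=0.788500: f=1.894970 → w ← 0.788500 + 0.25·1.894970 = 1.262242
w(1.5) ≈ 1.2622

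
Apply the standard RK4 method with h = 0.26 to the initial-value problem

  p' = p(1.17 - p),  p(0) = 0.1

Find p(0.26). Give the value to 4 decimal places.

0.1316

RK4: k1 = f(x_n, p_n); k2 = f(x_n + h/2, p_n + (h/2)·k1); k3 = f(x_n + h/2, p_n + (h/2)·k2); k4 = f(x_n + h, p_n + h·k3); p_{n+1} = p_n + (h/6)·(k1 + 2k2 + 2k3 + k4).
x=0.000000, p=0.100000:
  k1 = f(0.000000, 0.100000) = 0.107000
  k2 = f(0.130000, 0.113910) = 0.120299
  k3 = f(0.130000, 0.115639) = 0.121925
  k4 = f(0.260000, 0.131701) = 0.136745
  p ← 0.100000 + (0.26/6)·(k1 + 2k2 + 2k3 + k4) = 0.131555
p(0.26) ≈ 0.1316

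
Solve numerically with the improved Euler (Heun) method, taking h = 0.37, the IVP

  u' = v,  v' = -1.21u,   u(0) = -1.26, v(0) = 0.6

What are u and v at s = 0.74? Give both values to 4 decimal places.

-0.4440, 1.4401

Heun on (u,v): k1 = f(s_n, state_n); k2 = f(s_n + h, state_n + h·k1); state_{n+1} = state_n + (h/2)·(k1 + k2).
0.000000: (-1.260000, 0.600000)
  k1 = (0.600000, 1.524600)
  predictor → (-1.038000, 1.164102)
  k2 = (1.164102, 1.255980)
  → (-0.933641, 1.114407)
0.370000: (-0.933641, 1.114407)
  k1 = (1.114407, 1.129706)
  predictor → (-0.521310, 1.532398)
  k2 = (1.532398, 0.630786)
  → (-0.443982, 1.440098)
(u(0.74), v(0.74)) ≈ (-0.4440, 1.4401)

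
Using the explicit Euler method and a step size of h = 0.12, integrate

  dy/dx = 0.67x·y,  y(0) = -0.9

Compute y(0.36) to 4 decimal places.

-0.9262

Euler: y_{n+1} = y_n + h·f(x_n, y_n).
x=0.000000, y=-0.900000: f=0.000000 → y ← -0.900000 + 0.12·0.000000 = -0.900000
x=0.120000, y=-0.900000: f=-0.072360 → y ← -0.900000 + 0.12·(-0.072360) = -0.908683
x=0.240000, y=-0.908683: f=-0.146116 → y ← -0.908683 + 0.12·(-0.146116) = -0.926217
y(0.36) ≈ -0.9262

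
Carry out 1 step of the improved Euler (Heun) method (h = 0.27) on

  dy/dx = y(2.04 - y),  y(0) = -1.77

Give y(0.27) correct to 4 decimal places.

Heun: k1 = f(x_n, y_n); k2 = f(x_n + h, y_n + h·k1); y_{n+1} = y_n + (h/2)·(k1 + k2).
x=0.000000, y=-1.770000:
  k1 = f(0.000000, -1.770000) = -6.743700
  k2 = f(0.270000, -3.590799) = -20.219067
  y ← -1.770000 + (0.27/2)·(-6.743700 + (-20.219067)) = -5.409974
y(0.27) ≈ -5.4100

-5.4100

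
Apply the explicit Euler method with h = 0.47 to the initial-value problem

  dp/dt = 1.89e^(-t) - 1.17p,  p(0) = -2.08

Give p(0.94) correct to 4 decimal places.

Euler: p_{n+1} = p_n + h·f(t_n, p_n).
t=0.000000, p=-2.080000: f=4.323600 → p ← -2.080000 + 0.47·4.323600 = -0.047908
t=0.470000, p=-0.047908: f=1.237307 → p ← -0.047908 + 0.47·1.237307 = 0.533626
p(0.94) ≈ 0.5336

0.5336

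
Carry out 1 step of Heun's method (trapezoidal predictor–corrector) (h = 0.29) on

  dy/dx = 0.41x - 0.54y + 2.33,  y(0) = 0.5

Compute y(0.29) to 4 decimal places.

Heun: k1 = f(x_n, y_n); k2 = f(x_n + h, y_n + h·k1); y_{n+1} = y_n + (h/2)·(k1 + k2).
x=0.000000, y=0.500000:
  k1 = f(0.000000, 0.500000) = 2.060000
  k2 = f(0.290000, 1.097400) = 1.856304
  y ← 0.500000 + (0.29/2)·(2.060000 + 1.856304) = 1.067864
y(0.29) ≈ 1.0679

1.0679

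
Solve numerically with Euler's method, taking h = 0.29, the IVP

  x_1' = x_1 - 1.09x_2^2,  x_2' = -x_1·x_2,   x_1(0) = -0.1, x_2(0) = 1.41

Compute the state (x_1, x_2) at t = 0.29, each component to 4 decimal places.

Euler on (x_1,x_2): x_1_{n+1} = x_1_n + h·x_1', x_2_{n+1} = x_2_n + h·x_2'.
0.000000: (-0.100000, 1.410000); f=(-2.267029, 0.141000) → (-0.757438, 1.450890)
(x_1(0.29), x_2(0.29)) ≈ (-0.7574, 1.4509)

-0.7574, 1.4509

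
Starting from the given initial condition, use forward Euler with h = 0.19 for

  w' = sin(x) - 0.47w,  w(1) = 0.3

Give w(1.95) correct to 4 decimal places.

0.9455

Euler: w_{n+1} = w_n + h·f(x_n, w_n).
x=1.000000, w=0.300000: f=0.700471 → w ← 0.300000 + 0.19·0.700471 = 0.433089
x=1.190000, w=0.433089: f=0.724817 → w ← 0.433089 + 0.19·0.724817 = 0.570805
x=1.380000, w=0.570805: f=0.713575 → w ← 0.570805 + 0.19·0.713575 = 0.706384
x=1.570000, w=0.706384: f=0.667999 → w ← 0.706384 + 0.19·0.667999 = 0.833304
x=1.760000, w=0.833304: f=0.590502 → w ← 0.833304 + 0.19·0.590502 = 0.945499
w(1.95) ≈ 0.9455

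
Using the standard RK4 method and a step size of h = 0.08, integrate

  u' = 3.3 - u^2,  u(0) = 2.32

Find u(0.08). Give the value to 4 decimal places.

2.1803

RK4: k1 = f(t_n, u_n); k2 = f(t_n + h/2, u_n + (h/2)·k1); k3 = f(t_n + h/2, u_n + (h/2)·k2); k4 = f(t_n + h, u_n + h·k3); u_{n+1} = u_n + (h/6)·(k1 + 2k2 + 2k3 + k4).
t=0.000000, u=2.320000:
  k1 = f(0.000000, 2.320000) = -2.082400
  k2 = f(0.040000, 2.236704) = -1.702845
  k3 = f(0.040000, 2.251886) = -1.770991
  k4 = f(0.080000, 2.178321) = -1.445081
  u ← 2.320000 + (0.08/6)·(k1 + 2k2 + 2k3 + k4) = 2.180331
u(0.08) ≈ 2.1803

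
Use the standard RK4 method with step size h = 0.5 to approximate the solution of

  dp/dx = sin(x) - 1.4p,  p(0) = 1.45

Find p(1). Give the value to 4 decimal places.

RK4: k1 = f(x_n, p_n); k2 = f(x_n + h/2, p_n + (h/2)·k1); k3 = f(x_n + h/2, p_n + (h/2)·k2); k4 = f(x_n + h, p_n + h·k3); p_{n+1} = p_n + (h/6)·(k1 + 2k2 + 2k3 + k4).
x=0.000000, p=1.450000:
  k1 = f(0.000000, 1.450000) = -2.030000
  k2 = f(0.250000, 0.942500) = -1.072096
  k3 = f(0.250000, 1.181976) = -1.407362
  k4 = f(0.500000, 0.746319) = -0.565421
  p ← 1.450000 + (0.5/6)·(k1 + 2k2 + 2k3 + k4) = 0.820472
x=0.500000, p=0.820472:
  k1 = f(0.500000, 0.820472) = -0.669235
  k2 = f(0.750000, 0.653163) = -0.232790
  k3 = f(0.750000, 0.762274) = -0.385545
  k4 = f(1.000000, 0.627699) = -0.037308
  p ← 0.820472 + (0.5/6)·(k1 + 2k2 + 2k3 + k4) = 0.658537
p(1) ≈ 0.6585

0.6585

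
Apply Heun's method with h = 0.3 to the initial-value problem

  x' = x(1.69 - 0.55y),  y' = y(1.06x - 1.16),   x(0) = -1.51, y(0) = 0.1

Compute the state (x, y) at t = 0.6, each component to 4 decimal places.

Heun on (x,y): k1 = f(t_n, state_n); k2 = f(t_n + h, state_n + h·k1); state_{n+1} = state_n + (h/2)·(k1 + k2).
0.000000: (-1.510000, 0.100000)
  k1 = (-2.468850, -0.276060)
  predictor → (-2.250655, 0.017182)
  k2 = (-3.782338, -0.060922)
  → (-2.447678, 0.049453)
0.300000: (-2.447678, 0.049453)
  k1 = (-4.070002, -0.185672)
  predictor → (-3.668679, -0.006249)
  k2 = (-6.212676, 0.031550)
  → (-3.990080, 0.026334)
(x(0.6), y(0.6)) ≈ (-3.9901, 0.0263)

-3.9901, 0.0263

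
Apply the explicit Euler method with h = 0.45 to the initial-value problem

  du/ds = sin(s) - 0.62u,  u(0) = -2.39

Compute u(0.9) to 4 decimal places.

Euler: u_{n+1} = u_n + h·f(s_n, u_n).
s=0.000000, u=-2.390000: f=1.481800 → u ← -2.390000 + 0.45·1.481800 = -1.723190
s=0.450000, u=-1.723190: f=1.503343 → u ← -1.723190 + 0.45·1.503343 = -1.046685
u(0.9) ≈ -1.0467

-1.0467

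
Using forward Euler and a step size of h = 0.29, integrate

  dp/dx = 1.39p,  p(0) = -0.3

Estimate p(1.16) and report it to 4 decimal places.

Euler: p_{n+1} = p_n + h·f(x_n, p_n).
x=0.000000, p=-0.300000: f=-0.417000 → p ← -0.300000 + 0.29·(-0.417000) = -0.420930
x=0.290000, p=-0.420930: f=-0.585093 → p ← -0.420930 + 0.29·(-0.585093) = -0.590607
x=0.580000, p=-0.590607: f=-0.820944 → p ← -0.590607 + 0.29·(-0.820944) = -0.828681
x=0.870000, p=-0.828681: f=-1.151866 → p ← -0.828681 + 0.29·(-1.151866) = -1.162722
p(1.16) ≈ -1.1627

-1.1627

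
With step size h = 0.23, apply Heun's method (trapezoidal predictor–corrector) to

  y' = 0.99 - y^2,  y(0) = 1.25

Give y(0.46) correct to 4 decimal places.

1.0957

Heun: k1 = f(t_n, y_n); k2 = f(t_n + h, y_n + h·k1); y_{n+1} = y_n + (h/2)·(k1 + k2).
t=0.000000, y=1.250000:
  k1 = f(0.000000, 1.250000) = -0.572500
  k2 = f(0.230000, 1.118325) = -0.260651
  y ← 1.250000 + (0.23/2)·(-0.572500 + (-0.260651)) = 1.154188
t=0.230000, y=1.154188:
  k1 = f(0.230000, 1.154188) = -0.342149
  k2 = f(0.460000, 1.075493) = -0.166686
  y ← 1.154188 + (0.23/2)·(-0.342149 + (-0.166686)) = 1.095672
y(0.46) ≈ 1.0957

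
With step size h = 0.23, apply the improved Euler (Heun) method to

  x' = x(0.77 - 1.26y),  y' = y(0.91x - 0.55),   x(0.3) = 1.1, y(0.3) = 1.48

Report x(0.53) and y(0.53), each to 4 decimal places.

Heun on (x,y): k1 = f(t_n, state_n); k2 = f(t_n + h, state_n + h·k1); state_{n+1} = state_n + (h/2)·(k1 + k2).
0.300000: (1.100000, 1.480000)
  k1 = (-1.204280, 0.667480)
  predictor → (0.823016, 1.633520)
  k2 = (-1.060238, 0.324979)
  → (0.839580, 1.594133)
(x(0.53), y(0.53)) ≈ (0.8396, 1.5941)

0.8396, 1.5941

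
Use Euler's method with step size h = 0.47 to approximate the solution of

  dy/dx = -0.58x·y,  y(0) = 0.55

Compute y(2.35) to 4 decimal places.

0.1070

Euler: y_{n+1} = y_n + h·f(x_n, y_n).
x=0.000000, y=0.550000: f=0.000000 → y ← 0.550000 + 0.47·0.000000 = 0.550000
x=0.470000, y=0.550000: f=-0.149930 → y ← 0.550000 + 0.47·(-0.149930) = 0.479533
x=0.940000, y=0.479533: f=-0.261441 → y ← 0.479533 + 0.47·(-0.261441) = 0.356655
x=1.410000, y=0.356655: f=-0.291673 → y ← 0.356655 + 0.47·(-0.291673) = 0.219569
x=1.880000, y=0.219569: f=-0.239418 → y ← 0.219569 + 0.47·(-0.239418) = 0.107043
y(2.35) ≈ 0.1070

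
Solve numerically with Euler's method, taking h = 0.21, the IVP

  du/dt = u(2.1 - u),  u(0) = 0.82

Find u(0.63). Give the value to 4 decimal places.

Euler: u_{n+1} = u_n + h·f(t_n, u_n).
t=0.000000, u=0.820000: f=1.049600 → u ← 0.820000 + 0.21·1.049600 = 1.040416
t=0.210000, u=1.040416: f=1.102408 → u ← 1.040416 + 0.21·1.102408 = 1.271922
t=0.420000, u=1.271922: f=1.053251 → u ← 1.271922 + 0.21·1.053251 = 1.493104
u(0.63) ≈ 1.4931

1.4931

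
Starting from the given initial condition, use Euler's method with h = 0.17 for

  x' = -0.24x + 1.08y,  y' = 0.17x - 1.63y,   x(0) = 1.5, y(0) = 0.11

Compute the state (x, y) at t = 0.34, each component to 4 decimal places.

1.4220, 0.1310

Euler on (x,y): x_{n+1} = x_n + h·x', y_{n+1} = y_n + h·y'.
0.000000: (1.500000, 0.110000); f=(-0.241200, 0.075700) → (1.458996, 0.122869)
0.170000: (1.458996, 0.122869); f=(-0.217461, 0.047753) → (1.422028, 0.130987)
(x(0.34), y(0.34)) ≈ (1.4220, 0.1310)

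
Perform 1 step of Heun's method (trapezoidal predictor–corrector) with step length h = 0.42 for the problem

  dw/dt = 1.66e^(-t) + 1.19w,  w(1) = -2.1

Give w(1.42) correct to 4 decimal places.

-3.1353

Heun: k1 = f(t_n, w_n); k2 = f(t_n + h, w_n + h·k1); w_{n+1} = w_n + (h/2)·(k1 + k2).
t=1.000000, w=-2.100000:
  k1 = f(1.000000, -2.100000) = -1.888320
  k2 = f(1.420000, -2.893094) = -3.041537
  w ← -2.100000 + (0.42/2)·(-1.888320 + (-3.041537)) = -3.135270
w(1.42) ≈ -3.1353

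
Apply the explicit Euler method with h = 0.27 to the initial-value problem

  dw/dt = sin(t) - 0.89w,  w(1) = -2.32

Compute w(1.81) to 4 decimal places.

Euler: w_{n+1} = w_n + h·f(t_n, w_n).
t=1.000000, w=-2.320000: f=2.906271 → w ← -2.320000 + 0.27·2.906271 = -1.535307
t=1.270000, w=-1.535307: f=2.321524 → w ← -1.535307 + 0.27·2.321524 = -0.908495
t=1.540000, w=-0.908495: f=1.808087 → w ← -0.908495 + 0.27·1.808087 = -0.420312
w(1.81) ≈ -0.4203

-0.4203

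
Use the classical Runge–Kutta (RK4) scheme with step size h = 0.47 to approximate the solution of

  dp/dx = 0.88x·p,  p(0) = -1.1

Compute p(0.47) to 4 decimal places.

RK4: k1 = f(x_n, p_n); k2 = f(x_n + h/2, p_n + (h/2)·k1); k3 = f(x_n + h/2, p_n + (h/2)·k2); k4 = f(x_n + h, p_n + h·k3); p_{n+1} = p_n + (h/6)·(k1 + 2k2 + 2k3 + k4).
x=0.000000, p=-1.100000:
  k1 = f(0.000000, -1.100000) = 0.000000
  k2 = f(0.235000, -1.100000) = -0.227480
  k3 = f(0.235000, -1.153458) = -0.238535
  k4 = f(0.470000, -1.212111) = -0.501329
  p ← -1.100000 + (0.47/6)·(k1 + 2k2 + 2k3 + k4) = -1.212280
p(0.47) ≈ -1.2123

-1.2123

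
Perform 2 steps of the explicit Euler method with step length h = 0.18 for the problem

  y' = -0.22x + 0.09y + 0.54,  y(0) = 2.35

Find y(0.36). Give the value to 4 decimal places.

Euler: y_{n+1} = y_n + h·f(x_n, y_n).
x=0.000000, y=2.350000: f=0.751500 → y ← 2.350000 + 0.18·0.751500 = 2.485270
x=0.180000, y=2.485270: f=0.724074 → y ← 2.485270 + 0.18·0.724074 = 2.615603
y(0.36) ≈ 2.6156

2.6156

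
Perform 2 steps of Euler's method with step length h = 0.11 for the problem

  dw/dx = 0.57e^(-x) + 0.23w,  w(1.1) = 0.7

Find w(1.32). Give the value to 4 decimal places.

0.7760

Euler: w_{n+1} = w_n + h·f(x_n, w_n).
x=1.100000, w=0.700000: f=0.350737 → w ← 0.700000 + 0.11·0.350737 = 0.738581
x=1.210000, w=0.738581: f=0.339846 → w ← 0.738581 + 0.11·0.339846 = 0.775964
w(1.32) ≈ 0.7760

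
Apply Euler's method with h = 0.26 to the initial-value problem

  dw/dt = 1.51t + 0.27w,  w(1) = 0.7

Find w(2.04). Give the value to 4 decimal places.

3.3035

Euler: w_{n+1} = w_n + h·f(t_n, w_n).
t=1.000000, w=0.700000: f=1.699000 → w ← 0.700000 + 0.26·1.699000 = 1.141740
t=1.260000, w=1.141740: f=2.210870 → w ← 1.141740 + 0.26·2.210870 = 1.716566
t=1.520000, w=1.716566: f=2.758673 → w ← 1.716566 + 0.26·2.758673 = 2.433821
t=1.780000, w=2.433821: f=3.344932 → w ← 2.433821 + 0.26·3.344932 = 3.303503
w(2.04) ≈ 3.3035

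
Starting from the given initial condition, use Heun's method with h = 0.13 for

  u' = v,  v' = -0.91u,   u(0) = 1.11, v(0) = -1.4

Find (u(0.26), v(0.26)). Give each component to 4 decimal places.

0.7147, -1.6176

Heun on (u,v): k1 = f(x_n, state_n); k2 = f(x_n + h, state_n + h·k1); state_{n+1} = state_n + (h/2)·(k1 + k2).
0.000000: (1.110000, -1.400000)
  k1 = (-1.400000, -1.010100)
  predictor → (0.928000, -1.531313)
  k2 = (-1.531313, -0.844480)
  → (0.919465, -1.520548)
0.130000: (0.919465, -1.520548)
  k1 = (-1.520548, -0.836713)
  predictor → (0.721793, -1.629320)
  k2 = (-1.629320, -0.656832)
  → (0.714723, -1.617628)
(u(0.26), v(0.26)) ≈ (0.7147, -1.6176)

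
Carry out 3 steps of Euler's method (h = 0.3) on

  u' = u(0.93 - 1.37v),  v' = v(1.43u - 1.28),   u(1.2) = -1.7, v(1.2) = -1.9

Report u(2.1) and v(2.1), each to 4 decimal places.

-5.6591, 0.2237

Euler on (u,v): u_{n+1} = u_n + h·u', v_{n+1} = v_n + h·v'.
1.200000: (-1.700000, -1.900000); f=(-6.006100, 7.050900) → (-3.501830, 0.215270)
1.500000: (-3.501830, 0.215270); f=(-2.223943, -1.353535) → (-4.169013, -0.190791)
1.800000: (-4.169013, -0.190791); f=(-4.966891, 1.381646) → (-5.659080, 0.223703)
(u(2.1), v(2.1)) ≈ (-5.6591, 0.2237)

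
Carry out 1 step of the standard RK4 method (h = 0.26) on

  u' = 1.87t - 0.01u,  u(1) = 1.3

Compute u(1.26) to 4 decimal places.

RK4: k1 = f(t_n, u_n); k2 = f(t_n + h/2, u_n + (h/2)·k1); k3 = f(t_n + h/2, u_n + (h/2)·k2); k4 = f(t_n + h, u_n + h·k3); u_{n+1} = u_n + (h/6)·(k1 + 2k2 + 2k3 + k4).
t=1.000000, u=1.300000:
  k1 = f(1.000000, 1.300000) = 1.857000
  k2 = f(1.130000, 1.541410) = 2.097686
  k3 = f(1.130000, 1.572699) = 2.097373
  k4 = f(1.260000, 1.845317) = 2.337747
  u ← 1.300000 + (0.26/6)·(k1 + 2k2 + 2k3 + k4) = 1.845344
u(1.26) ≈ 1.8453

1.8453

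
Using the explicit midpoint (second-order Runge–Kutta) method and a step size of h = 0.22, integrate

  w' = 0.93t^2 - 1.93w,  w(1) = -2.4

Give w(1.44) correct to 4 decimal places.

-0.6269

Midpoint: k1 = f(t_n, w_n); k2 = f(t_n + h/2, w_n + (h/2)·k1); w_{n+1} = w_n + h·k2.
t=1.000000, w=-2.400000:
  k1 = f(1.000000, -2.400000) = 5.562000
  k2 = f(1.110000, -1.788180) = 4.597040
  w ← -2.400000 + 0.22·4.597040 = -1.388651
t=1.220000, w=-1.388651:
  k1 = f(1.220000, -1.388651) = 4.064309
  k2 = f(1.330000, -0.941577) = 3.462321
  w ← -1.388651 + 0.22·3.462321 = -0.626941
w(1.44) ≈ -0.6269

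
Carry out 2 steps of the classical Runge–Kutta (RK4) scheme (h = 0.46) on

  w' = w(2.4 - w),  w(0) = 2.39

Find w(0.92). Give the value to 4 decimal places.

2.3988

RK4: k1 = f(s_n, w_n); k2 = f(s_n + h/2, w_n + (h/2)·k1); k3 = f(s_n + h/2, w_n + (h/2)·k2); k4 = f(s_n + h, w_n + h·k3); w_{n+1} = w_n + (h/6)·(k1 + 2k2 + 2k3 + k4).
s=0.000000, w=2.390000:
  k1 = f(0.000000, 2.390000) = 0.023900
  k2 = f(0.230000, 2.395497) = 0.010787
  k3 = f(0.230000, 2.392481) = 0.017989
  k4 = f(0.460000, 2.398275) = 0.004137
  w ← 2.390000 + (0.46/6)·(k1 + 2k2 + 2k3 + k4) = 2.396562
s=0.460000, w=2.396562:
  k1 = f(0.460000, 2.396562) = 0.008240
  k2 = f(0.690000, 2.398457) = 0.003701
  k3 = f(0.690000, 2.397413) = 0.006202
  k4 = f(0.920000, 2.399415) = 0.001404
  w ← 2.396562 + (0.46/6)·(k1 + 2k2 + 2k3 + k4) = 2.398820
w(0.92) ≈ 2.3988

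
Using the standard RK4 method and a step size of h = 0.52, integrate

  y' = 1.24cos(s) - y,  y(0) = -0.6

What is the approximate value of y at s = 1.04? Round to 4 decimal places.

RK4: k1 = f(s_n, y_n); k2 = f(s_n + h/2, y_n + (h/2)·k1); k3 = f(s_n + h/2, y_n + (h/2)·k2); k4 = f(s_n + h, y_n + h·k3); y_{n+1} = y_n + (h/6)·(k1 + 2k2 + 2k3 + k4).
s=0.000000, y=-0.600000:
  k1 = f(0.000000, -0.600000) = 1.840000
  k2 = f(0.260000, -0.121600) = 1.319924
  k3 = f(0.260000, -0.256820) = 1.455143
  k4 = f(0.520000, 0.156675) = 0.919421
  y ← -0.600000 + (0.52/6)·(k1 + 2k2 + 2k3 + k4) = 0.120161
s=0.520000, y=0.120161:
  k1 = f(0.520000, 0.120161) = 0.955934
  k2 = f(0.780000, 0.368704) = 0.512828
  k3 = f(0.780000, 0.253497) = 0.628036
  k4 = f(1.040000, 0.446740) = 0.180973
  y ← 0.120161 + (0.52/6)·(k1 + 2k2 + 2k3 + k4) = 0.416443
y(1.04) ≈ 0.4164

0.4164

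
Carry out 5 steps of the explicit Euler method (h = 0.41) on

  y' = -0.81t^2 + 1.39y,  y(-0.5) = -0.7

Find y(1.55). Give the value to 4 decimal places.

Euler: y_{n+1} = y_n + h·f(t_n, y_n).
t=-0.500000, y=-0.700000: f=-1.175500 → y ← -0.700000 + 0.41·(-1.175500) = -1.181955
t=-0.090000, y=-1.181955: f=-1.649478 → y ← -1.181955 + 0.41·(-1.649478) = -1.858241
t=0.320000, y=-1.858241: f=-2.665899 → y ← -1.858241 + 0.41·(-2.665899) = -2.951260
t=0.730000, y=-2.951260: f=-4.533900 → y ← -2.951260 + 0.41·(-4.533900) = -4.810159
t=1.140000, y=-4.810159: f=-7.738797 → y ← -4.810159 + 0.41·(-7.738797) = -7.983066
y(1.55) ≈ -7.9831

-7.9831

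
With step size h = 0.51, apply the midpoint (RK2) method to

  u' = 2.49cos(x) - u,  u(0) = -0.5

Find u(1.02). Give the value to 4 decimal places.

1.0024

Midpoint: k1 = f(x_n, u_n); k2 = f(x_n + h/2, u_n + (h/2)·k1); u_{n+1} = u_n + h·k2.
x=0.000000, u=-0.500000:
  k1 = f(0.000000, -0.500000) = 2.990000
  k2 = f(0.255000, 0.262450) = 2.147032
  u ← -0.500000 + 0.51·2.147032 = 0.594986
x=0.510000, u=0.594986:
  k1 = f(0.510000, 0.594986) = 1.578148
  k2 = f(0.765000, 0.997414) = 0.798828
  u ← 0.594986 + 0.51·0.798828 = 1.002389
u(1.02) ≈ 1.0024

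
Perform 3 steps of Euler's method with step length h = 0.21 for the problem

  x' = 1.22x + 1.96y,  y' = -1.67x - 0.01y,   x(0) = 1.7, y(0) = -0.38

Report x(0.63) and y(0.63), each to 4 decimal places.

Euler on (x,y): x_{n+1} = x_n + h·x', y_{n+1} = y_n + h·y'.
0.000000: (1.700000, -0.380000); f=(1.329200, -2.835200) → (1.979132, -0.975392)
0.210000: (1.979132, -0.975392); f=(0.502773, -3.295397) → (2.084714, -1.667425)
0.420000: (2.084714, -1.667425); f=(-0.724802, -3.464799) → (1.932506, -2.395033)
(x(0.63), y(0.63)) ≈ (1.9325, -2.3950)

1.9325, -2.3950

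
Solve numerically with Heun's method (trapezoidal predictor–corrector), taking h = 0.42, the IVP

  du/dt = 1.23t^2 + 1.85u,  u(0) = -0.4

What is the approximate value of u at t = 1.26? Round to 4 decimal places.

Heun: k1 = f(t_n, u_n); k2 = f(t_n + h, u_n + h·k1); u_{n+1} = u_n + (h/2)·(k1 + k2).
t=0.000000, u=-0.400000:
  k1 = f(0.000000, -0.400000) = -0.740000
  k2 = f(0.420000, -0.710800) = -1.098008
  u ← -0.400000 + (0.42/2)·(-0.740000 + (-1.098008)) = -0.785982
t=0.420000, u=-0.785982:
  k1 = f(0.420000, -0.785982) = -1.237094
  k2 = f(0.840000, -1.305561) = -1.547400
  u ← -0.785982 + (0.42/2)·(-1.237094 + (-1.547400)) = -1.370725
t=0.840000, u=-1.370725:
  k1 = f(0.840000, -1.370725) = -1.667954
  k2 = f(1.260000, -2.071266) = -1.879095
  u ← -1.370725 + (0.42/2)·(-1.667954 + (-1.879095)) = -2.115606
u(1.26) ≈ -2.1156

-2.1156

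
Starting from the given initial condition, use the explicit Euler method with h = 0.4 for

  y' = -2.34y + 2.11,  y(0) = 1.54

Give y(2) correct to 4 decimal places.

0.9017

Euler: y_{n+1} = y_n + h·f(t_n, y_n).
t=0.000000, y=1.540000: f=-1.493600 → y ← 1.540000 + 0.4·(-1.493600) = 0.942560
t=0.400000, y=0.942560: f=-0.095590 → y ← 0.942560 + 0.4·(-0.095590) = 0.904324
t=0.800000, y=0.904324: f=-0.006118 → y ← 0.904324 + 0.4·(-0.006118) = 0.901877
t=1.200000, y=0.901877: f=-0.000392 → y ← 0.901877 + 0.4·(-0.000392) = 0.901720
t=1.600000, y=0.901720: f=-0.000025 → y ← 0.901720 + 0.4·(-0.000025) = 0.901710
y(2) ≈ 0.9017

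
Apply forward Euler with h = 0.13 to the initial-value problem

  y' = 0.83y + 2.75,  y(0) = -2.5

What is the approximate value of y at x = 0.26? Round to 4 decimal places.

-2.3150

Euler: y_{n+1} = y_n + h·f(x_n, y_n).
x=0.000000, y=-2.500000: f=0.675000 → y ← -2.500000 + 0.13·0.675000 = -2.412250
x=0.130000, y=-2.412250: f=0.747833 → y ← -2.412250 + 0.13·0.747833 = -2.315032
y(0.26) ≈ -2.3150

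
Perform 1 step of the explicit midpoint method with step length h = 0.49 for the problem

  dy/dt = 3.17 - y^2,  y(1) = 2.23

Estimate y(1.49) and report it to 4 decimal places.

Midpoint: k1 = f(t_n, y_n); k2 = f(t_n + h/2, y_n + (h/2)·k1); y_{n+1} = y_n + h·k2.
t=1.000000, y=2.230000:
  k1 = f(1.000000, 2.230000) = -1.802900
  k2 = f(1.245000, 1.788289) = -0.027979
  y ← 2.230000 + 0.49·(-0.027979) = 2.216290
y(1.49) ≈ 2.2163

2.2163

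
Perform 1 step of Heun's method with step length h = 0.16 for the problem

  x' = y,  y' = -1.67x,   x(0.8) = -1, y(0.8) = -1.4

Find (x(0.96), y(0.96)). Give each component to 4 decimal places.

-1.2026, -1.1029

Heun on (x,y): k1 = f(t_n, state_n); k2 = f(t_n + h, state_n + h·k1); state_{n+1} = state_n + (h/2)·(k1 + k2).
0.800000: (-1.000000, -1.400000)
  k1 = (-1.400000, 1.670000)
  predictor → (-1.224000, -1.132800)
  k2 = (-1.132800, 2.044080)
  → (-1.202624, -1.102874)
(x(0.96), y(0.96)) ≈ (-1.2026, -1.1029)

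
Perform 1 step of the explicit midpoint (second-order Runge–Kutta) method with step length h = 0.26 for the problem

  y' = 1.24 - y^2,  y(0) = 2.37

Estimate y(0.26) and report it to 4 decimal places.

1.8491

Midpoint: k1 = f(t_n, y_n); k2 = f(t_n + h/2, y_n + (h/2)·k1); y_{n+1} = y_n + h·k2.
t=0.000000, y=2.370000:
  k1 = f(0.000000, 2.370000) = -4.376900
  k2 = f(0.130000, 1.801003) = -2.003612
  y ← 2.370000 + 0.26·(-2.003612) = 1.849061
y(0.26) ≈ 1.8491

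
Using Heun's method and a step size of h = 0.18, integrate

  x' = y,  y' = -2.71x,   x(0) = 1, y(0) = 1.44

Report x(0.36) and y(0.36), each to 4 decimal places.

1.3220, 0.2571

Heun on (x,y): k1 = f(t_n, state_n); k2 = f(t_n + h, state_n + h·k1); state_{n+1} = state_n + (h/2)·(k1 + k2).
0.000000: (1.000000, 1.440000)
  k1 = (1.440000, -2.710000)
  predictor → (1.259200, 0.952200)
  k2 = (0.952200, -3.412432)
  → (1.215298, 0.888981)
0.180000: (1.215298, 0.888981)
  k1 = (0.888981, -3.293458)
  predictor → (1.375315, 0.296159)
  k2 = (0.296159, -3.727103)
  → (1.321961, 0.257131)
(x(0.36), y(0.36)) ≈ (1.3220, 0.2571)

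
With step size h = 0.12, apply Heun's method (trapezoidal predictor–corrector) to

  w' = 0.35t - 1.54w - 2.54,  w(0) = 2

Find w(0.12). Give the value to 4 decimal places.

Heun: k1 = f(t_n, w_n); k2 = f(t_n + h, w_n + h·k1); w_{n+1} = w_n + (h/2)·(k1 + k2).
t=0.000000, w=2.000000:
  k1 = f(0.000000, 2.000000) = -5.620000
  k2 = f(0.120000, 1.325600) = -4.539424
  w ← 2.000000 + (0.12/2)·(-5.620000 + (-4.539424)) = 1.390435
w(0.12) ≈ 1.3904

1.3904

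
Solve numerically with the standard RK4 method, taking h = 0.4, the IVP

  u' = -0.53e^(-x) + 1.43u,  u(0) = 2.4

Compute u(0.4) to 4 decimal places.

RK4: k1 = f(x_n, u_n); k2 = f(x_n + h/2, u_n + (h/2)·k1); k3 = f(x_n + h/2, u_n + (h/2)·k2); k4 = f(x_n + h, u_n + h·k3); u_{n+1} = u_n + (h/6)·(k1 + 2k2 + 2k3 + k4).
x=0.000000, u=2.400000:
  k1 = f(0.000000, 2.400000) = 2.902000
  k2 = f(0.200000, 2.980400) = 3.828045
  k3 = f(0.200000, 3.165609) = 4.092893
  k4 = f(0.400000, 4.037157) = 5.417865
  u ← 2.400000 + (0.4/6)·(k1 + 2k2 + 2k3 + k4) = 4.010783
u(0.4) ≈ 4.0108

4.0108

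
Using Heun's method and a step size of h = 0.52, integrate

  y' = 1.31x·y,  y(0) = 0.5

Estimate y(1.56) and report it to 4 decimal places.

2.2057

Heun: k1 = f(x_n, y_n); k2 = f(x_n + h, y_n + h·k1); y_{n+1} = y_n + (h/2)·(k1 + k2).
x=0.000000, y=0.500000:
  k1 = f(0.000000, 0.500000) = 0.000000
  k2 = f(0.520000, 0.500000) = 0.340600
  y ← 0.500000 + (0.52/2)·(0.000000 + 0.340600) = 0.588556
x=0.520000, y=0.588556:
  k1 = f(0.520000, 0.588556) = 0.400924
  k2 = f(1.040000, 0.797037) = 1.085883
  y ← 0.588556 + (0.52/2)·(0.400924 + 1.085883) = 0.975126
x=1.040000, y=0.975126:
  k1 = f(1.040000, 0.975126) = 1.328511
  k2 = f(1.560000, 1.665952) = 3.404539
  y ← 0.975126 + (0.52/2)·(1.328511 + 3.404539) = 2.205719
y(1.56) ≈ 2.2057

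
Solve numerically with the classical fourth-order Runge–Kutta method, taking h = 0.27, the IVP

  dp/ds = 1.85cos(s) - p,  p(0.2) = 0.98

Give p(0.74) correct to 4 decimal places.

RK4: k1 = f(s_n, p_n); k2 = f(s_n + h/2, p_n + (h/2)·k1); k3 = f(s_n + h/2, p_n + (h/2)·k2); k4 = f(s_n + h, p_n + h·k3); p_{n+1} = p_n + (h/6)·(k1 + 2k2 + 2k3 + k4).
s=0.200000, p=0.980000:
  k1 = f(0.200000, 0.980000) = 0.833123
  k2 = f(0.335000, 1.092472) = 0.654687
  k3 = f(0.335000, 1.068383) = 0.678776
  k4 = f(0.470000, 1.163270) = 0.486132
  p ← 0.980000 + (0.27/6)·(k1 + 2k2 + 2k3 + k4) = 1.159378
s=0.470000, p=1.159378:
  k1 = f(0.470000, 1.159378) = 0.490023
  k2 = f(0.605000, 1.225531) = 0.296098
  k3 = f(0.605000, 1.199351) = 0.322278
  k4 = f(0.740000, 1.246393) = 0.119774
  p ← 1.159378 + (0.27/6)·(k1 + 2k2 + 2k3 + k4) = 1.242473
p(0.74) ≈ 1.2425

1.2425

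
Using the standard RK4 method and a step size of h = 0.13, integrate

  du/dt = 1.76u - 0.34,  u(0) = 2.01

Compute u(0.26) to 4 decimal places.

3.0642

RK4: k1 = f(t_n, u_n); k2 = f(t_n + h/2, u_n + (h/2)·k1); k3 = f(t_n + h/2, u_n + (h/2)·k2); k4 = f(t_n + h, u_n + h·k3); u_{n+1} = u_n + (h/6)·(k1 + 2k2 + 2k3 + k4).
t=0.000000, u=2.010000:
  k1 = f(0.000000, 2.010000) = 3.197600
  k2 = f(0.065000, 2.217844) = 3.563405
  k3 = f(0.065000, 2.241621) = 3.605254
  k4 = f(0.130000, 2.478683) = 4.022482
  u ← 2.010000 + (0.13/6)·(k1 + 2k2 + 2k3 + k4) = 2.477077
t=0.130000, u=2.477077:
  k1 = f(0.130000, 2.477077) = 4.019656
  k2 = f(0.195000, 2.738355) = 4.479504
  k3 = f(0.195000, 2.768245) = 4.532111
  k4 = f(0.260000, 3.066251) = 5.056602
  u ← 2.477077 + (0.13/6)·(k1 + 2k2 + 2k3 + k4) = 3.064233
u(0.26) ≈ 3.0642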